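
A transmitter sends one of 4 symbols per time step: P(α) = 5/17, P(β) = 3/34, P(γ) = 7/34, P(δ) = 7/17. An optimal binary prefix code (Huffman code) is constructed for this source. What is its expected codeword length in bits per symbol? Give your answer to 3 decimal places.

Repeatedly combine the two least-probable nodes; the expected code length is the sum of the merged weights.
merge 3/34 + 7/34 → 5/17
merge 5/17 + 5/17 → 10/17
merge 7/17 + 10/17 → 1
L = 5/17 + 10/17 + 1 = 32/17 ≈ 1.882 bits/symbol.

1.882 bits/symbol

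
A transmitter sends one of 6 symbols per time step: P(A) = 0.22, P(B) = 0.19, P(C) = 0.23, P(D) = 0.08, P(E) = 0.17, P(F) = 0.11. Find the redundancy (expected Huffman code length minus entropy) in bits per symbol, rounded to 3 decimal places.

0.050 bits

Entropy H = −Σ p log₂ p ≈ 2.4998 bits.
Huffman merges: 2/25+11/100→19/100; 17/100+19/100→9/25; 19/100+11/50→41/100; 23/100+9/25→59/100; 41/100+59/100→1. L = 51/20 ≈ 2.5500.
L − H = 2.5500 − 2.4998 = 0.050 bits.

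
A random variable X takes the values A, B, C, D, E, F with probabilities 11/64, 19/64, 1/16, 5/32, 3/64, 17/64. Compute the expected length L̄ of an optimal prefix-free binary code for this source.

Repeatedly combine the two least-probable nodes; the expected code length is the sum of the merged weights.
merge 3/64 + 1/16 → 7/64
merge 7/64 + 5/32 → 17/64
merge 11/64 + 17/64 → 7/16
merge 17/64 + 19/64 → 9/16
merge 7/16 + 9/16 → 1
L = 7/64 + 17/64 + 7/16 + 9/16 + 1 = 19/8 = 2.375 bits/symbol.

2.375 bits/symbol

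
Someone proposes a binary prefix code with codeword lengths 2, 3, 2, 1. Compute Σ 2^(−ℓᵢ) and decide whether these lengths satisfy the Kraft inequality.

With common denominator 2^3 = 8: Σ 2^(−ℓᵢ) = 2/8 + 1/8 + 2/8 + 4/8 = 9/8 = 1.125.
Kraft's inequality requires Σ ≤ 1; here Σ = 1.125 > 1, so no such prefix code exists.

1.125; no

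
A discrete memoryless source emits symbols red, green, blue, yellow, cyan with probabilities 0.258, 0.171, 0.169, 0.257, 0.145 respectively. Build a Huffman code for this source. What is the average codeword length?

2.314 bits/symbol

Repeatedly combine the two least-probable nodes; the expected code length is the sum of the merged weights.
merge 29/200 + 169/1000 → 157/500
merge 171/1000 + 257/1000 → 107/250
merge 129/500 + 157/500 → 143/250
merge 107/250 + 143/250 → 1
L = 157/500 + 107/250 + 143/250 + 1 = 1157/500 = 2.314 bits/symbol.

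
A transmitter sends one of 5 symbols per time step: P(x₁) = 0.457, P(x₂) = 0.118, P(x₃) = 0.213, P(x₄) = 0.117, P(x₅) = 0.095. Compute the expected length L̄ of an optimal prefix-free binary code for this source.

Repeatedly combine the two least-probable nodes; the expected code length is the sum of the merged weights.
merge 19/200 + 117/1000 → 53/250
merge 59/500 + 53/250 → 33/100
merge 213/1000 + 33/100 → 543/1000
merge 457/1000 + 543/1000 → 1
L = 53/250 + 33/100 + 543/1000 + 1 = 417/200 = 2.085 bits/symbol.

2.085 bits/symbol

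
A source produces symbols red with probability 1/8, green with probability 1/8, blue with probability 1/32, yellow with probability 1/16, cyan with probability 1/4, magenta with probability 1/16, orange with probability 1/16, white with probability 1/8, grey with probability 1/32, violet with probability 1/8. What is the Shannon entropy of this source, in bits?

Each probability is a power of 1/2, so log₂(1/p) is an integer.
H = Σ p·log₂(1/p) = 1/8·3 + 1/8·3 + 1/32·5 + 1/16·4 + 1/4·2 + 1/16·4 + 1/16·4 + 1/8·3 + 1/32·5 + 1/8·3 = 3.0625 bits.

3.0625 bits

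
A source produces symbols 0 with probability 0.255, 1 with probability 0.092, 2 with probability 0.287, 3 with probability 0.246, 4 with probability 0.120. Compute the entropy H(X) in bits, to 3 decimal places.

H = −Σ pᵢ log₂ pᵢ.
−0.255·log₂(0.255) = 0.5027
−0.092·log₂(0.092) = 0.3167
−0.287·log₂(0.287) = 0.5169
−0.246·log₂(0.246) = 0.4977
−0.120·log₂(0.120) = 0.3671
Sum ≈ 2.2010 → 2.201 bits.

2.201 bits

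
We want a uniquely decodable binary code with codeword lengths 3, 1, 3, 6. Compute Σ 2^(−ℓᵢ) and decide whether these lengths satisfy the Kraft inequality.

0.765625; yes

With common denominator 2^6 = 64: Σ 2^(−ℓᵢ) = 8/64 + 32/64 + 8/64 + 1/64 = 49/64 = 0.765625.
Kraft's inequality requires Σ ≤ 1; here Σ = 0.765625 ≤ 1, so such a prefix code exists.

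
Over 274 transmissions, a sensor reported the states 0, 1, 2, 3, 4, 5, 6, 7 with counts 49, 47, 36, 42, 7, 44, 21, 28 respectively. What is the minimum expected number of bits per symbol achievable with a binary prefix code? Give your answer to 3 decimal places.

Probabilities are the counts divided by 274.
Repeatedly combine the two least-probable nodes; the expected code length is the sum of the merged weights.
merge 7/274 + 21/274 → 14/137
merge 14/137 + 14/137 → 28/137
merge 18/137 + 21/137 → 39/137
merge 22/137 + 47/274 → 91/274
merge 49/274 + 28/137 → 105/274
merge 39/137 + 91/274 → 169/274
merge 105/274 + 169/274 → 1
L = 14/137 + 28/137 + 39/137 + 91/274 + 105/274 + 169/274 + 1 = 801/274 ≈ 2.923 bits/symbol.

2.923 bits/symbol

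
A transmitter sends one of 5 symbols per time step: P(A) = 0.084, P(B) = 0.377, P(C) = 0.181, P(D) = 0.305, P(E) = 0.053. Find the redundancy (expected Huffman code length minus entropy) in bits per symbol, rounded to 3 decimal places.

0.054 bits

Entropy H = −Σ p log₂ p ≈ 2.0242 bits.
Huffman merges: 53/1000+21/250→137/1000; 137/1000+181/1000→159/500; 61/200+159/500→623/1000; 377/1000+623/1000→1. L = 1039/500 ≈ 2.0780.
L − H = 2.0780 − 2.0242 = 0.054 bits.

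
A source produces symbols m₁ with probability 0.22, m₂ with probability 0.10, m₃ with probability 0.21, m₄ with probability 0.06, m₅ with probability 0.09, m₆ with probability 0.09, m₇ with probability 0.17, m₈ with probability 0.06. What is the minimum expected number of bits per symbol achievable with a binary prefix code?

Repeatedly combine the two least-probable nodes; the expected code length is the sum of the merged weights.
merge 3/50 + 3/50 → 3/25
merge 9/100 + 9/100 → 9/50
merge 1/10 + 3/25 → 11/50
merge 17/100 + 9/50 → 7/20
merge 21/100 + 11/50 → 43/100
merge 11/50 + 7/20 → 57/100
merge 43/100 + 57/100 → 1
L = 3/25 + 9/50 + 11/50 + 7/20 + 43/100 + 57/100 + 1 = 287/100 = 2.87 bits/symbol.

2.87 bits/symbol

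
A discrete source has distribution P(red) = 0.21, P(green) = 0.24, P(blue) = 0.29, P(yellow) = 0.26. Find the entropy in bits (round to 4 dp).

1.9901 bits

H = −Σ pᵢ log₂ pᵢ.
−0.21·log₂(0.21) = 0.4728
−0.24·log₂(0.24) = 0.4941
−0.29·log₂(0.29) = 0.5179
−0.26·log₂(0.26) = 0.5053
Sum ≈ 1.9901 → 1.9901 bits.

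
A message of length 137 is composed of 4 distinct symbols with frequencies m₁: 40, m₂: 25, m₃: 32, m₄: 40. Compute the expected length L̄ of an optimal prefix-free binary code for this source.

Probabilities are the counts divided by 137.
Repeatedly combine the two least-probable nodes; the expected code length is the sum of the merged weights.
merge 25/137 + 32/137 → 57/137
merge 40/137 + 40/137 → 80/137
merge 57/137 + 80/137 → 1
L = 57/137 + 80/137 + 1 = 2 bits/symbol.

2 bits/symbol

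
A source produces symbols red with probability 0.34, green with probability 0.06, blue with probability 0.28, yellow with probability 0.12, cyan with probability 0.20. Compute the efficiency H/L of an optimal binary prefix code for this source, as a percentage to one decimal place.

Entropy H = −Σ p log₂ p ≈ 2.1184 bits.
Huffman merges: 3/50+3/25→9/50; 9/50+1/5→19/50; 7/25+17/50→31/50; 19/50+31/50→1. L = 109/50 ≈ 2.1800.
Efficiency = H/L = 2.1184/2.1800 = 97.2%.

97.2%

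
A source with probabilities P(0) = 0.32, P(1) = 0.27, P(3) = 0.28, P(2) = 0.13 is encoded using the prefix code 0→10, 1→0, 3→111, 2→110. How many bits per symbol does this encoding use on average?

L̄ = Σ pᵢ·ℓᵢ = 0.32·2 + 0.27·1 + 0.28·3 + 0.13·3 = 2.14 bits/symbol.

2.14 bits/symbol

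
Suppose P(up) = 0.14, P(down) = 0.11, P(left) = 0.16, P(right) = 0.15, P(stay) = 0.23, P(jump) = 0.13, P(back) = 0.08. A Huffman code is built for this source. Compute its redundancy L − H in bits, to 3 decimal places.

0.027 bits

Entropy H = −Σ p log₂ p ≈ 2.7428 bits.
Huffman merges: 2/25+11/100→19/100; 13/100+7/50→27/100; 3/20+4/25→31/100; 19/100+23/100→21/50; 27/100+31/100→29/50; 21/50+29/50→1. L = 277/100 ≈ 2.7700.
L − H = 2.7700 − 2.7428 = 0.027 bits.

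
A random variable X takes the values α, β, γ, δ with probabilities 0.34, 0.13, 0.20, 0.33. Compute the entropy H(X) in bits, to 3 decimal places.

1.904 bits

H = −Σ pᵢ log₂ pᵢ.
−0.34·log₂(0.34) = 0.5292
−0.13·log₂(0.13) = 0.3826
−0.20·log₂(0.20) = 0.4644
−0.33·log₂(0.33) = 0.5278
Sum ≈ 1.9040 → 1.904 bits.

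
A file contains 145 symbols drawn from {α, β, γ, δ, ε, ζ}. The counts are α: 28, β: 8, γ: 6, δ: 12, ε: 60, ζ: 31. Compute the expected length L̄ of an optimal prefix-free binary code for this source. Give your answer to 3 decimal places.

2.234 bits/symbol

Probabilities are the counts divided by 145.
Repeatedly combine the two least-probable nodes; the expected code length is the sum of the merged weights.
merge 6/145 + 8/145 → 14/145
merge 12/145 + 14/145 → 26/145
merge 26/145 + 28/145 → 54/145
merge 31/145 + 54/145 → 17/29
merge 12/29 + 17/29 → 1
L = 14/145 + 26/145 + 54/145 + 17/29 + 1 = 324/145 ≈ 2.234 bits/symbol.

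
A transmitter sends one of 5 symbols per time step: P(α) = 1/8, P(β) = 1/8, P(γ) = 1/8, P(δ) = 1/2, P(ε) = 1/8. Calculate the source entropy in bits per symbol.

2 bits

Each probability is a power of 1/2, so log₂(1/p) is an integer.
H = Σ p·log₂(1/p) = 1/8·3 + 1/8·3 + 1/8·3 + 1/2·1 + 1/8·3 = 2 bits.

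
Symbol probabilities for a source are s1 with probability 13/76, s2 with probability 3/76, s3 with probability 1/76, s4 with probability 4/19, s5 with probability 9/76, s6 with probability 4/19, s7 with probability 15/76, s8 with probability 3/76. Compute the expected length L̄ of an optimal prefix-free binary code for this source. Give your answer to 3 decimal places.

2.724 bits/symbol

Repeatedly combine the two least-probable nodes; the expected code length is the sum of the merged weights.
merge 1/76 + 3/76 → 1/19
merge 3/76 + 1/19 → 7/76
merge 7/76 + 9/76 → 4/19
merge 13/76 + 15/76 → 7/19
merge 4/19 + 4/19 → 8/19
merge 4/19 + 7/19 → 11/19
merge 8/19 + 11/19 → 1
L = 1/19 + 7/76 + 4/19 + 7/19 + 8/19 + 11/19 + 1 = 207/76 ≈ 2.724 bits/symbol.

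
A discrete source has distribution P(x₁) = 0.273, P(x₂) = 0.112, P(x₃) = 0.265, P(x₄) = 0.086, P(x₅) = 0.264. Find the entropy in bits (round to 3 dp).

2.184 bits

H = −Σ pᵢ log₂ pᵢ.
−0.273·log₂(0.273) = 0.5113
−0.112·log₂(0.112) = 0.3537
−0.265·log₂(0.265) = 0.5077
−0.086·log₂(0.086) = 0.3044
−0.264·log₂(0.264) = 0.5072
Sum ≈ 2.1844 → 2.184 bits.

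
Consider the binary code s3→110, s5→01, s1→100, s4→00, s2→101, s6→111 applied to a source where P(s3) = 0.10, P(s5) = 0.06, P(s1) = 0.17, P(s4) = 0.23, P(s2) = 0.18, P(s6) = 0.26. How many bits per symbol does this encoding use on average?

L̄ = Σ pᵢ·ℓᵢ = 0.10·3 + 0.06·2 + 0.17·3 + 0.23·2 + 0.18·3 + 0.26·3 = 2.71 bits/symbol.

2.71 bits/symbol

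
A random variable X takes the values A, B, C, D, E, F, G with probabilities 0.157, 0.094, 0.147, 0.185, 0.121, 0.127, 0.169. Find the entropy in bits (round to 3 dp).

H = −Σ pᵢ log₂ pᵢ.
−0.157·log₂(0.157) = 0.4194
−0.094·log₂(0.094) = 0.3207
−0.147·log₂(0.147) = 0.4066
−0.185·log₂(0.185) = 0.4504
−0.121·log₂(0.121) = 0.3687
−0.127·log₂(0.127) = 0.3781
−0.169·log₂(0.169) = 0.4335
Sum ≈ 2.7772 → 2.777 bits.

2.777 bits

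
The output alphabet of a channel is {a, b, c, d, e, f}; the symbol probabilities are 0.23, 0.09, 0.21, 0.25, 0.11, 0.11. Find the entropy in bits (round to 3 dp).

2.474 bits

H = −Σ pᵢ log₂ pᵢ.
−0.23·log₂(0.23) = 0.4877
−0.09·log₂(0.09) = 0.3127
−0.21·log₂(0.21) = 0.4728
−0.25·log₂(0.25) = 0.5000
−0.11·log₂(0.11) = 0.3503
−0.11·log₂(0.11) = 0.3503
Sum ≈ 2.4737 → 2.474 bits.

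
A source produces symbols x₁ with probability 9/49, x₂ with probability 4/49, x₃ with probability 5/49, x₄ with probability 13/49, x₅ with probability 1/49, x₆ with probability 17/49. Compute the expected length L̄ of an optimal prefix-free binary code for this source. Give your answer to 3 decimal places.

2.306 bits/symbol

Repeatedly combine the two least-probable nodes; the expected code length is the sum of the merged weights.
merge 1/49 + 4/49 → 5/49
merge 5/49 + 5/49 → 10/49
merge 9/49 + 10/49 → 19/49
merge 13/49 + 17/49 → 30/49
merge 19/49 + 30/49 → 1
L = 5/49 + 10/49 + 19/49 + 30/49 + 1 = 113/49 ≈ 2.306 bits/symbol.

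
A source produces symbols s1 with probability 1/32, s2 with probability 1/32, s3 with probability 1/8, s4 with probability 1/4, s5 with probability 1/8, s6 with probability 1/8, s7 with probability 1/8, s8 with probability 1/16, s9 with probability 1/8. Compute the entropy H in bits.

Each probability is a power of 1/2, so log₂(1/p) is an integer.
H = Σ p·log₂(1/p) = 1/32·5 + 1/32·5 + 1/8·3 + 1/4·2 + 1/8·3 + 1/8·3 + 1/8·3 + 1/16·4 + 1/8·3 = 2.9375 bits.

2.9375 bits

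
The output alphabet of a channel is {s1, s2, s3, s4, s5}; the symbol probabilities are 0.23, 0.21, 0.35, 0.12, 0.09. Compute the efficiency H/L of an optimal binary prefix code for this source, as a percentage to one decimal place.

98.2%

Entropy H = −Σ p log₂ p ≈ 2.1703 bits.
Huffman merges: 9/100+3/25→21/100; 21/100+21/100→21/50; 23/100+7/20→29/50; 21/50+29/50→1. L = 221/100 ≈ 2.2100.
Efficiency = H/L = 2.1703/2.2100 = 98.2%.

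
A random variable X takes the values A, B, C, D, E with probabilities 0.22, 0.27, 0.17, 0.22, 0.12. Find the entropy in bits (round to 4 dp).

H = −Σ pᵢ log₂ pᵢ.
−0.22·log₂(0.22) = 0.4806
−0.27·log₂(0.27) = 0.5100
−0.17·log₂(0.17) = 0.4346
−0.22·log₂(0.22) = 0.4806
−0.12·log₂(0.12) = 0.3671
Sum ≈ 2.2728 → 2.2728 bits.

2.2728 bits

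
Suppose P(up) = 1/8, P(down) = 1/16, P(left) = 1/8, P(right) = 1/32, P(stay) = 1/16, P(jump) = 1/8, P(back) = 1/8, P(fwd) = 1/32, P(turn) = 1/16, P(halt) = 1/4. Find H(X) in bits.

Each probability is a power of 1/2, so log₂(1/p) is an integer.
H = Σ p·log₂(1/p) = 1/8·3 + 1/16·4 + 1/8·3 + 1/32·5 + 1/16·4 + 1/8·3 + 1/8·3 + 1/32·5 + 1/16·4 + 1/4·2 = 3.0625 bits.

3.0625 bits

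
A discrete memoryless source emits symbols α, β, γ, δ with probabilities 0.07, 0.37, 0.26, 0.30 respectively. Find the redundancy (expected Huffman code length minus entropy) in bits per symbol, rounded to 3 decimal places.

Entropy H = −Σ p log₂ p ≈ 1.8257 bits.
Huffman merges: 7/100+13/50→33/100; 3/10+33/100→63/100; 37/100+63/100→1. L = 49/25 ≈ 1.9600.
L − H = 1.9600 − 1.8257 = 0.134 bits.

0.134 bits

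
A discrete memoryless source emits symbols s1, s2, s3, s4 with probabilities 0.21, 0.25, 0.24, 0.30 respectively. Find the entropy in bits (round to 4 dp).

1.9880 bits

H = −Σ pᵢ log₂ pᵢ.
−0.21·log₂(0.21) = 0.4728
−0.25·log₂(0.25) = 0.5000
−0.24·log₂(0.24) = 0.4941
−0.30·log₂(0.30) = 0.5211
Sum ≈ 1.9880 → 1.9880 bits.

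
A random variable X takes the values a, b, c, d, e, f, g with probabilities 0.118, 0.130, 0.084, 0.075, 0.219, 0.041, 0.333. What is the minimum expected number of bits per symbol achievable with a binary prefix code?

Repeatedly combine the two least-probable nodes; the expected code length is the sum of the merged weights.
merge 41/1000 + 3/40 → 29/250
merge 21/250 + 29/250 → 1/5
merge 59/500 + 13/100 → 31/125
merge 1/5 + 219/1000 → 419/1000
merge 31/125 + 333/1000 → 581/1000
merge 419/1000 + 581/1000 → 1
L = 29/250 + 1/5 + 31/125 + 419/1000 + 581/1000 + 1 = 641/250 = 2.564 bits/symbol.

2.564 bits/symbol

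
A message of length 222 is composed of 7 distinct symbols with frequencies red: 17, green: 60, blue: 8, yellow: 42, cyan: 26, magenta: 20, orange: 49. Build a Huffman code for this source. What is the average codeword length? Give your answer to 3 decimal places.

2.622 bits/symbol

Probabilities are the counts divided by 222.
Repeatedly combine the two least-probable nodes; the expected code length is the sum of the merged weights.
merge 4/111 + 17/222 → 25/222
merge 10/111 + 25/222 → 15/74
merge 13/111 + 7/37 → 34/111
merge 15/74 + 49/222 → 47/111
merge 10/37 + 34/111 → 64/111
merge 47/111 + 64/111 → 1
L = 25/222 + 15/74 + 34/111 + 47/111 + 64/111 + 1 = 97/37 ≈ 2.622 bits/symbol.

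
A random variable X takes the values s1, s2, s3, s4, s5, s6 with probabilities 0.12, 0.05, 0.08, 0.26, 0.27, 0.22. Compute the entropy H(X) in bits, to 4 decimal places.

H = −Σ pᵢ log₂ pᵢ.
−0.12·log₂(0.12) = 0.3671
−0.05·log₂(0.05) = 0.2161
−0.08·log₂(0.08) = 0.2915
−0.26·log₂(0.26) = 0.5053
−0.27·log₂(0.27) = 0.5100
−0.22·log₂(0.22) = 0.4806
Sum ≈ 2.3706 → 2.3706 bits.

2.3706 bits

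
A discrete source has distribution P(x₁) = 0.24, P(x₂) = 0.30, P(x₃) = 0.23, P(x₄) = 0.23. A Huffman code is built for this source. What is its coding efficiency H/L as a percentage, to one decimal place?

99.5%

Entropy H = −Σ p log₂ p ≈ 1.9906 bits.
Huffman merges: 23/100+23/100→23/50; 6/25+3/10→27/50; 23/50+27/50→1. L = 2 ≈ 2.0000.
Efficiency = H/L = 1.9906/2.0000 = 99.5%.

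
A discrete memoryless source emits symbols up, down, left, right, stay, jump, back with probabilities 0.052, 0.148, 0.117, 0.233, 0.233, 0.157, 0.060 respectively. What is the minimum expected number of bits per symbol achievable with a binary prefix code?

Repeatedly combine the two least-probable nodes; the expected code length is the sum of the merged weights.
merge 13/250 + 3/50 → 14/125
merge 14/125 + 117/1000 → 229/1000
merge 37/250 + 157/1000 → 61/200
merge 229/1000 + 233/1000 → 231/500
merge 233/1000 + 61/200 → 269/500
merge 231/500 + 269/500 → 1
L = 14/125 + 229/1000 + 61/200 + 231/500 + 269/500 + 1 = 1323/500 = 2.646 bits/symbol.

2.646 bits/symbol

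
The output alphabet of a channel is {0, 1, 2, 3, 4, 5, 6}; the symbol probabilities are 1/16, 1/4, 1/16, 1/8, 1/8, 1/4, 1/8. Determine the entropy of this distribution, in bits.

2.625 bits

Each probability is a power of 1/2, so log₂(1/p) is an integer.
H = Σ p·log₂(1/p) = 1/16·4 + 1/4·2 + 1/16·4 + 1/8·3 + 1/8·3 + 1/4·2 + 1/8·3 = 2.625 bits.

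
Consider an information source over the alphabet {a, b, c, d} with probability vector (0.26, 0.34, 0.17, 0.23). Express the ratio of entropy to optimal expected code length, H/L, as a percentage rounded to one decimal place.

Entropy H = −Σ p log₂ p ≈ 1.9567 bits.
Huffman merges: 17/100+23/100→2/5; 13/50+17/50→3/5; 2/5+3/5→1. L = 2 ≈ 2.0000.
Efficiency = H/L = 1.9567/2.0000 = 97.8%.

97.8%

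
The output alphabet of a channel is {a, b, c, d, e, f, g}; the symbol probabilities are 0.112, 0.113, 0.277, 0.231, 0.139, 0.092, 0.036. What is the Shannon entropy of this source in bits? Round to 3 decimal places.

2.596 bits

H = −Σ pᵢ log₂ pᵢ.
−0.112·log₂(0.112) = 0.3537
−0.113·log₂(0.113) = 0.3555
−0.277·log₂(0.277) = 0.5130
−0.231·log₂(0.231) = 0.4883
−0.139·log₂(0.139) = 0.3957
−0.092·log₂(0.092) = 0.3167
−0.036·log₂(0.036) = 0.1727
Sum ≈ 2.5956 → 2.596 bits.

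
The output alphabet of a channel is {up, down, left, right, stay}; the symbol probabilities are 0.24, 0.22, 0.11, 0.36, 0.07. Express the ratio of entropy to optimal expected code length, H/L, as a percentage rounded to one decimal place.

97.4%

Entropy H = −Σ p log₂ p ≈ 2.1242 bits.
Huffman merges: 7/100+11/100→9/50; 9/50+11/50→2/5; 6/25+9/25→3/5; 2/5+3/5→1. L = 109/50 ≈ 2.1800.
Efficiency = H/L = 2.1242/2.1800 = 97.4%.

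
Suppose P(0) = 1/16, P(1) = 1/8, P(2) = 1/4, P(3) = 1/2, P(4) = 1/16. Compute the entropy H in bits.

1.875 bits

Each probability is a power of 1/2, so log₂(1/p) is an integer.
H = Σ p·log₂(1/p) = 1/16·4 + 1/8·3 + 1/4·2 + 1/2·1 + 1/16·4 = 1.875 bits.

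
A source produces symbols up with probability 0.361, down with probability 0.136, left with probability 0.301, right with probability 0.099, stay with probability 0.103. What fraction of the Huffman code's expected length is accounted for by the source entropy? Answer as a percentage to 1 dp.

96.9%

Entropy H = −Σ p log₂ p ≈ 2.1116 bits.
Huffman merges: 99/1000+103/1000→101/500; 17/125+101/500→169/500; 301/1000+169/500→639/1000; 361/1000+639/1000→1. L = 2179/1000 ≈ 2.1790.
Efficiency = H/L = 2.1116/2.1790 = 96.9%.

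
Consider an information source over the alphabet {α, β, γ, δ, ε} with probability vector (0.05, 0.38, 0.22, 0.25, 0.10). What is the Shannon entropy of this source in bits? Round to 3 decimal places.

H = −Σ pᵢ log₂ pᵢ.
−0.05·log₂(0.05) = 0.2161
−0.38·log₂(0.38) = 0.5305
−0.22·log₂(0.22) = 0.4806
−0.25·log₂(0.25) = 0.5000
−0.10·log₂(0.10) = 0.3322
Sum ≈ 2.0593 → 2.059 bits.

2.059 bits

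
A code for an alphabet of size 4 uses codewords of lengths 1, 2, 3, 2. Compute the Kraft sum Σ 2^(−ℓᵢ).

With common denominator 2^3 = 8: Σ 2^(−ℓᵢ) = 4/8 + 2/8 + 1/8 + 2/8 = 9/8 = 1.125.

1.125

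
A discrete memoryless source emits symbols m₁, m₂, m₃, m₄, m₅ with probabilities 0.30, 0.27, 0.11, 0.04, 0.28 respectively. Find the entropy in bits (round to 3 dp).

2.081 bits

H = −Σ pᵢ log₂ pᵢ.
−0.30·log₂(0.30) = 0.5211
−0.27·log₂(0.27) = 0.5100
−0.11·log₂(0.11) = 0.3503
−0.04·log₂(0.04) = 0.1858
−0.28·log₂(0.28) = 0.5142
Sum ≈ 2.0814 → 2.081 bits.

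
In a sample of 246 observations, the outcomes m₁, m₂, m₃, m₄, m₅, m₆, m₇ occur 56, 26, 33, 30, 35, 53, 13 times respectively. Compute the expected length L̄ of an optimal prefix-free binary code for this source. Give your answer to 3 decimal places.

Probabilities are the counts divided by 246.
Repeatedly combine the two least-probable nodes; the expected code length is the sum of the merged weights.
merge 13/246 + 13/123 → 13/82
merge 5/41 + 11/82 → 21/82
merge 35/246 + 13/82 → 37/123
merge 53/246 + 28/123 → 109/246
merge 21/82 + 37/123 → 137/246
merge 109/246 + 137/246 → 1
L = 13/82 + 21/82 + 37/123 + 109/246 + 137/246 + 1 = 334/123 ≈ 2.715 bits/symbol.

2.715 bits/symbol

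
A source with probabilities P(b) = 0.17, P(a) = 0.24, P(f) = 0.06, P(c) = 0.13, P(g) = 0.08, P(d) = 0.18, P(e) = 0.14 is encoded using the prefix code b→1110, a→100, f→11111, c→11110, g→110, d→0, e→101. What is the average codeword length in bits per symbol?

3.19 bits/symbol

L̄ = Σ pᵢ·ℓᵢ = 0.17·4 + 0.24·3 + 0.06·5 + 0.13·5 + 0.08·3 + 0.18·1 + 0.14·3 = 3.19 bits/symbol.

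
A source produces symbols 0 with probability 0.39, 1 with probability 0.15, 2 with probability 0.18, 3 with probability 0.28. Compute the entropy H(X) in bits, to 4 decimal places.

1.8999 bits

H = −Σ pᵢ log₂ pᵢ.
−0.39·log₂(0.39) = 0.5298
−0.15·log₂(0.15) = 0.4105
−0.18·log₂(0.18) = 0.4453
−0.28·log₂(0.28) = 0.5142
Sum ≈ 1.8999 → 1.8999 bits.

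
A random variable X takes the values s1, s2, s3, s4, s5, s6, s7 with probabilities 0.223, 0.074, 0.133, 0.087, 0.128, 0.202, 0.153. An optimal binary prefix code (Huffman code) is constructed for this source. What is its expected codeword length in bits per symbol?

Repeatedly combine the two least-probable nodes; the expected code length is the sum of the merged weights.
merge 37/500 + 87/1000 → 161/1000
merge 16/125 + 133/1000 → 261/1000
merge 153/1000 + 161/1000 → 157/500
merge 101/500 + 223/1000 → 17/40
merge 261/1000 + 157/500 → 23/40
merge 17/40 + 23/40 → 1
L = 161/1000 + 261/1000 + 157/500 + 17/40 + 23/40 + 1 = 342/125 = 2.736 bits/symbol.

2.736 bits/symbol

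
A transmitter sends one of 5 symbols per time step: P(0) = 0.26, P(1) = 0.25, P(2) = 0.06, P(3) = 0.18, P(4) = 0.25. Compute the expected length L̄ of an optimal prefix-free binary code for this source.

Repeatedly combine the two least-probable nodes; the expected code length is the sum of the merged weights.
merge 3/50 + 9/50 → 6/25
merge 6/25 + 1/4 → 49/100
merge 1/4 + 13/50 → 51/100
merge 49/100 + 51/100 → 1
L = 6/25 + 49/100 + 51/100 + 1 = 56/25 = 2.24 bits/symbol.

2.24 bits/symbol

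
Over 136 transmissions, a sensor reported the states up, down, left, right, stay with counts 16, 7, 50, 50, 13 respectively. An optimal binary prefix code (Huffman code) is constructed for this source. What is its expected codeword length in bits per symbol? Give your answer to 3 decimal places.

2.044 bits/symbol

Probabilities are the counts divided by 136.
Repeatedly combine the two least-probable nodes; the expected code length is the sum of the merged weights.
merge 7/136 + 13/136 → 5/34
merge 2/17 + 5/34 → 9/34
merge 9/34 + 25/68 → 43/68
merge 25/68 + 43/68 → 1
L = 5/34 + 9/34 + 43/68 + 1 = 139/68 ≈ 2.044 bits/symbol.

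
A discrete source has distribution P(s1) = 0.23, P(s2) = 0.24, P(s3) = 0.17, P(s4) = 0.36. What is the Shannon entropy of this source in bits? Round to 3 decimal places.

1.947 bits

H = −Σ pᵢ log₂ pᵢ.
−0.23·log₂(0.23) = 0.4877
−0.24·log₂(0.24) = 0.4941
−0.17·log₂(0.17) = 0.4346
−0.36·log₂(0.36) = 0.5306
Sum ≈ 1.9470 → 1.947 bits.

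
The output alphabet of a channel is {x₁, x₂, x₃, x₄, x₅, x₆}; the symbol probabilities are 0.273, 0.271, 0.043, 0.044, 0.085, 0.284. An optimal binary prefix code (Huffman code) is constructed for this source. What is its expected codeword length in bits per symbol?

2.259 bits/symbol

Repeatedly combine the two least-probable nodes; the expected code length is the sum of the merged weights.
merge 43/1000 + 11/250 → 87/1000
merge 17/200 + 87/1000 → 43/250
merge 43/250 + 271/1000 → 443/1000
merge 273/1000 + 71/250 → 557/1000
merge 443/1000 + 557/1000 → 1
L = 87/1000 + 43/250 + 443/1000 + 557/1000 + 1 = 2259/1000 = 2.259 bits/symbol.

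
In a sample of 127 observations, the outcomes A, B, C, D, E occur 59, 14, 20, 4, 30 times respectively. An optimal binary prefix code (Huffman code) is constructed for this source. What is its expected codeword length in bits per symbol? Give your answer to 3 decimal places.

1.976 bits/symbol

Probabilities are the counts divided by 127.
Repeatedly combine the two least-probable nodes; the expected code length is the sum of the merged weights.
merge 4/127 + 14/127 → 18/127
merge 18/127 + 20/127 → 38/127
merge 30/127 + 38/127 → 68/127
merge 59/127 + 68/127 → 1
L = 18/127 + 38/127 + 68/127 + 1 = 251/127 ≈ 1.976 bits/symbol.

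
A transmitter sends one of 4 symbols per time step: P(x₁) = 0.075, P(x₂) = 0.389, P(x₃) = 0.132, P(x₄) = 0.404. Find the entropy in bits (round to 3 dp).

1.724 bits

H = −Σ pᵢ log₂ pᵢ.
−0.075·log₂(0.075) = 0.2803
−0.389·log₂(0.389) = 0.5299
−0.132·log₂(0.132) = 0.3856
−0.404·log₂(0.404) = 0.5283
Sum ≈ 1.7240 → 1.724 bits.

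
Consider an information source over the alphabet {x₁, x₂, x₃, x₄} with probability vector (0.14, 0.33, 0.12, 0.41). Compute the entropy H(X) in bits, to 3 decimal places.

1.819 bits

H = −Σ pᵢ log₂ pᵢ.
−0.14·log₂(0.14) = 0.3971
−0.33·log₂(0.33) = 0.5278
−0.12·log₂(0.12) = 0.3671
−0.41·log₂(0.41) = 0.5274
Sum ≈ 1.8194 → 1.819 bits.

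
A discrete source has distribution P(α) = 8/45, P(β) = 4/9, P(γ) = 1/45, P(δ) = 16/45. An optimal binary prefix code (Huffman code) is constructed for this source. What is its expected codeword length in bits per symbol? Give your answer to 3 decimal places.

1.756 bits/symbol

Repeatedly combine the two least-probable nodes; the expected code length is the sum of the merged weights.
merge 1/45 + 8/45 → 1/5
merge 1/5 + 16/45 → 5/9
merge 4/9 + 5/9 → 1
L = 1/5 + 5/9 + 1 = 79/45 ≈ 1.756 bits/symbol.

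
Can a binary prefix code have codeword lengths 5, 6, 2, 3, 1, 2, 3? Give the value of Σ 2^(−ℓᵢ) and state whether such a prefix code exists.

With common denominator 2^6 = 64: Σ 2^(−ℓᵢ) = 2/64 + 1/64 + 16/64 + 8/64 + 32/64 + 16/64 + 8/64 = 83/64 = 1.296875.
Kraft's inequality requires Σ ≤ 1; here Σ = 1.296875 > 1, so no such prefix code exists.

1.296875; no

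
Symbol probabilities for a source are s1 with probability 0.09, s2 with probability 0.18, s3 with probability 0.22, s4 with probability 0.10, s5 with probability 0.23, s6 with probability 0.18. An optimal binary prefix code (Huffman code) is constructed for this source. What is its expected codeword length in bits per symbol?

2.55 bits/symbol

Repeatedly combine the two least-probable nodes; the expected code length is the sum of the merged weights.
merge 9/100 + 1/10 → 19/100
merge 9/50 + 9/50 → 9/25
merge 19/100 + 11/50 → 41/100
merge 23/100 + 9/25 → 59/100
merge 41/100 + 59/100 → 1
L = 19/100 + 9/25 + 41/100 + 59/100 + 1 = 51/20 = 2.55 bits/symbol.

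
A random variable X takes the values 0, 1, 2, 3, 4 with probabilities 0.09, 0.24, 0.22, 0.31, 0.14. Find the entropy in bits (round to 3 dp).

H = −Σ pᵢ log₂ pᵢ.
−0.09·log₂(0.09) = 0.3127
−0.24·log₂(0.24) = 0.4941
−0.22·log₂(0.22) = 0.4806
−0.31·log₂(0.31) = 0.5238
−0.14·log₂(0.14) = 0.3971
Sum ≈ 2.2083 → 2.208 bits.

2.208 bits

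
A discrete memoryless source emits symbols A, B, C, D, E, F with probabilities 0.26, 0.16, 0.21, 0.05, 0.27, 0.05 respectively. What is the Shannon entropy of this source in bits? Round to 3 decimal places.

2.343 bits

H = −Σ pᵢ log₂ pᵢ.
−0.26·log₂(0.26) = 0.5053
−0.16·log₂(0.16) = 0.4230
−0.21·log₂(0.21) = 0.4728
−0.05·log₂(0.05) = 0.2161
−0.27·log₂(0.27) = 0.5100
−0.05·log₂(0.05) = 0.2161
Sum ≈ 2.3433 → 2.343 bits.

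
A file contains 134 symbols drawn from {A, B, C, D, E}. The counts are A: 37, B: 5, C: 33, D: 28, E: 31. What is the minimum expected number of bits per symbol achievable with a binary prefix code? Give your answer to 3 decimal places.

2.246 bits/symbol

Probabilities are the counts divided by 134.
Repeatedly combine the two least-probable nodes; the expected code length is the sum of the merged weights.
merge 5/134 + 14/67 → 33/134
merge 31/134 + 33/134 → 32/67
merge 33/134 + 37/134 → 35/67
merge 32/67 + 35/67 → 1
L = 33/134 + 32/67 + 35/67 + 1 = 301/134 ≈ 2.246 bits/symbol.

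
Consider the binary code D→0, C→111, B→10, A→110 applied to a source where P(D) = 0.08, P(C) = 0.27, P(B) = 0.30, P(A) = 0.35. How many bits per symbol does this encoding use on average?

L̄ = Σ pᵢ·ℓᵢ = 0.08·1 + 0.27·3 + 0.30·2 + 0.35·3 = 2.54 bits/symbol.

2.54 bits/symbol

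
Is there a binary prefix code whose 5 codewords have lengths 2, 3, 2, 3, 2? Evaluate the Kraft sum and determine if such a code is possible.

With common denominator 2^3 = 8: Σ 2^(−ℓᵢ) = 2/8 + 1/8 + 2/8 + 1/8 + 2/8 = 8/8 = 1.
Kraft's inequality requires Σ ≤ 1; here Σ = 1 ≤ 1, so such a prefix code exists.

1; yes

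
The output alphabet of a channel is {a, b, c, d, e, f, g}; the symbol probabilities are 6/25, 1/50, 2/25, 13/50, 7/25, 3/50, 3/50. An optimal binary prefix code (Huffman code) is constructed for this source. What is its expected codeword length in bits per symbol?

2.44 bits/symbol

Repeatedly combine the two least-probable nodes; the expected code length is the sum of the merged weights.
merge 1/50 + 3/50 → 2/25
merge 3/50 + 2/25 → 7/50
merge 2/25 + 7/50 → 11/50
merge 11/50 + 6/25 → 23/50
merge 13/50 + 7/25 → 27/50
merge 23/50 + 27/50 → 1
L = 2/25 + 7/50 + 11/50 + 23/50 + 27/50 + 1 = 61/25 = 2.44 bits/symbol.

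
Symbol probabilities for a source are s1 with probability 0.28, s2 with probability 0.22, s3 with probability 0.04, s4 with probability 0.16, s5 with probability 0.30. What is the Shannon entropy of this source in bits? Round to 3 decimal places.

H = −Σ pᵢ log₂ pᵢ.
−0.28·log₂(0.28) = 0.5142
−0.22·log₂(0.22) = 0.4806
−0.04·log₂(0.04) = 0.1858
−0.16·log₂(0.16) = 0.4230
−0.30·log₂(0.30) = 0.5211
Sum ≈ 2.1247 → 2.125 bits.

2.125 bits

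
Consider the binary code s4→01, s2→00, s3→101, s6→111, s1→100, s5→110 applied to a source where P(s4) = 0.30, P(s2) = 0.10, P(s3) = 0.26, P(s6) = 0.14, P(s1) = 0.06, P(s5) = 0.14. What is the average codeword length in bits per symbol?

L̄ = Σ pᵢ·ℓᵢ = 0.30·2 + 0.10·2 + 0.26·3 + 0.14·3 + 0.06·3 + 0.14·3 = 2.6 bits/symbol.

2.6 bits/symbol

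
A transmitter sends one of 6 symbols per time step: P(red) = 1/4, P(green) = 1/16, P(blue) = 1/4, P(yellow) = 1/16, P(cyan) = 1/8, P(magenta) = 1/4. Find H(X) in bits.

2.375 bits

Each probability is a power of 1/2, so log₂(1/p) is an integer.
H = Σ p·log₂(1/p) = 1/4·2 + 1/16·4 + 1/4·2 + 1/16·4 + 1/8·3 + 1/4·2 = 2.375 bits.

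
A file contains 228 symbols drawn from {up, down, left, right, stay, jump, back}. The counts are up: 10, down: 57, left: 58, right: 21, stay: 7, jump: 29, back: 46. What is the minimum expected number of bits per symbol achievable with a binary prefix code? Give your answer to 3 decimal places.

2.535 bits/symbol

Probabilities are the counts divided by 228.
Repeatedly combine the two least-probable nodes; the expected code length is the sum of the merged weights.
merge 7/228 + 5/114 → 17/228
merge 17/228 + 7/76 → 1/6
merge 29/228 + 1/6 → 67/228
merge 23/114 + 1/4 → 103/228
merge 29/114 + 67/228 → 125/228
merge 103/228 + 125/228 → 1
L = 17/228 + 1/6 + 67/228 + 103/228 + 125/228 + 1 = 289/114 ≈ 2.535 bits/symbol.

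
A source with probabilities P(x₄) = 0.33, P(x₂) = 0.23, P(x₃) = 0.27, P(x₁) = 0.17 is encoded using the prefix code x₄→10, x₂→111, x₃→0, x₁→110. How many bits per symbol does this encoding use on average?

L̄ = Σ pᵢ·ℓᵢ = 0.33·2 + 0.23·3 + 0.27·1 + 0.17·3 = 2.13 bits/symbol.

2.13 bits/symbol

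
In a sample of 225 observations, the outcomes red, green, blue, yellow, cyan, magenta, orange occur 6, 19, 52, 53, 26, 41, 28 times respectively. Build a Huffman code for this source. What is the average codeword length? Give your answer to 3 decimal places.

2.644 bits/symbol

Probabilities are the counts divided by 225.
Repeatedly combine the two least-probable nodes; the expected code length is the sum of the merged weights.
merge 2/75 + 19/225 → 1/9
merge 1/9 + 26/225 → 17/75
merge 28/225 + 41/225 → 23/75
merge 17/75 + 52/225 → 103/225
merge 53/225 + 23/75 → 122/225
merge 103/225 + 122/225 → 1
L = 1/9 + 17/75 + 23/75 + 103/225 + 122/225 + 1 = 119/45 ≈ 2.644 bits/symbol.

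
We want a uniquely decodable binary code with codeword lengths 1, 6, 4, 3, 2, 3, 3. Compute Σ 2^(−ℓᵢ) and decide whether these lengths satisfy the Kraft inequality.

1.203125; no

With common denominator 2^6 = 64: Σ 2^(−ℓᵢ) = 32/64 + 1/64 + 4/64 + 8/64 + 16/64 + 8/64 + 8/64 = 77/64 = 1.203125.
Kraft's inequality requires Σ ≤ 1; here Σ = 1.203125 > 1, so no such prefix code exists.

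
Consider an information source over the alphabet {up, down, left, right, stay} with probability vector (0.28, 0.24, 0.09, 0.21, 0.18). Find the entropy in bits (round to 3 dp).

H = −Σ pᵢ log₂ pᵢ.
−0.28·log₂(0.28) = 0.5142
−0.24·log₂(0.24) = 0.4941
−0.09·log₂(0.09) = 0.3127
−0.21·log₂(0.21) = 0.4728
−0.18·log₂(0.18) = 0.4453
Sum ≈ 2.2391 → 2.239 bits.

2.239 bits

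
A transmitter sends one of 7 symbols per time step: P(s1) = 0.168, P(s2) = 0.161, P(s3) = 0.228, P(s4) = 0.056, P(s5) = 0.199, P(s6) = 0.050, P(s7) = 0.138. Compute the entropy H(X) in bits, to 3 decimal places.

H = −Σ pᵢ log₂ pᵢ.
−0.168·log₂(0.168) = 0.4323
−0.161·log₂(0.161) = 0.4242
−0.228·log₂(0.228) = 0.4863
−0.056·log₂(0.056) = 0.2329
−0.199·log₂(0.199) = 0.4635
−0.050·log₂(0.050) = 0.2161
−0.138·log₂(0.138) = 0.3943
Sum ≈ 2.6496 → 2.650 bits.

2.650 bits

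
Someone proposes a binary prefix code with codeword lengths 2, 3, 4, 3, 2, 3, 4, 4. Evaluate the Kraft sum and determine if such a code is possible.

1.0625; no

With common denominator 2^4 = 16: Σ 2^(−ℓᵢ) = 4/16 + 2/16 + 1/16 + 2/16 + 4/16 + 2/16 + 1/16 + 1/16 = 17/16 = 1.0625.
Kraft's inequality requires Σ ≤ 1; here Σ = 1.0625 > 1, so no such prefix code exists.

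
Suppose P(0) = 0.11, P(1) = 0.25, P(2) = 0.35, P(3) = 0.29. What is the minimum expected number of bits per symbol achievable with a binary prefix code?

2 bits/symbol

Repeatedly combine the two least-probable nodes; the expected code length is the sum of the merged weights.
merge 11/100 + 1/4 → 9/25
merge 29/100 + 7/20 → 16/25
merge 9/25 + 16/25 → 1
L = 9/25 + 16/25 + 1 = 2 bits/symbol.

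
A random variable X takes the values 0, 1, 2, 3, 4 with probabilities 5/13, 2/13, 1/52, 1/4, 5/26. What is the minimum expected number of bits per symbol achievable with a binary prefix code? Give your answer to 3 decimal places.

2.154 bits/symbol

Repeatedly combine the two least-probable nodes; the expected code length is the sum of the merged weights.
merge 1/52 + 2/13 → 9/52
merge 9/52 + 5/26 → 19/52
merge 1/4 + 19/52 → 8/13
merge 5/13 + 8/13 → 1
L = 9/52 + 19/52 + 8/13 + 1 = 28/13 ≈ 2.154 bits/symbol.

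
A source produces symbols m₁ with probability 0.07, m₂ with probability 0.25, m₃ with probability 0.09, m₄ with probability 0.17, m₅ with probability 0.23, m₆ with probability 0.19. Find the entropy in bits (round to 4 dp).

H = −Σ pᵢ log₂ pᵢ.
−0.07·log₂(0.07) = 0.2686
−0.25·log₂(0.25) = 0.5000
−0.09·log₂(0.09) = 0.3127
−0.17·log₂(0.17) = 0.4346
−0.23·log₂(0.23) = 0.4877
−0.19·log₂(0.19) = 0.4552
Sum ≈ 2.4587 → 2.4587 bits.

2.4587 bits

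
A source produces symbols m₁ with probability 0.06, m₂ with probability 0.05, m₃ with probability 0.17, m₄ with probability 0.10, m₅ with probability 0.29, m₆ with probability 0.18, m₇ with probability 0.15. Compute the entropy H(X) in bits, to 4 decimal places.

H = −Σ pᵢ log₂ pᵢ.
−0.06·log₂(0.06) = 0.2435
−0.05·log₂(0.05) = 0.2161
−0.17·log₂(0.17) = 0.4346
−0.10·log₂(0.10) = 0.3322
−0.29·log₂(0.29) = 0.5179
−0.18·log₂(0.18) = 0.4453
−0.15·log₂(0.15) = 0.4105
Sum ≈ 2.6002 → 2.6002 bits.

2.6002 bits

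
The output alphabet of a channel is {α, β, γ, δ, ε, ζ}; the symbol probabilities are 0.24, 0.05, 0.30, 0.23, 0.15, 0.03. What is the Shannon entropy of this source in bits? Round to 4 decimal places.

H = −Σ pᵢ log₂ pᵢ.
−0.24·log₂(0.24) = 0.4941
−0.05·log₂(0.05) = 0.2161
−0.30·log₂(0.30) = 0.5211
−0.23·log₂(0.23) = 0.4877
−0.15·log₂(0.15) = 0.4105
−0.03·log₂(0.03) = 0.1518
Sum ≈ 2.2813 → 2.2813 bits.

2.2813 bits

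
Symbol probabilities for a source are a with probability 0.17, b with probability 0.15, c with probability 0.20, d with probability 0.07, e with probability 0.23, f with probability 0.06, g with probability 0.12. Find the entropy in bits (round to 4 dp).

2.6763 bits

H = −Σ pᵢ log₂ pᵢ.
−0.17·log₂(0.17) = 0.4346
−0.15·log₂(0.15) = 0.4105
−0.20·log₂(0.20) = 0.4644
−0.07·log₂(0.07) = 0.2686
−0.23·log₂(0.23) = 0.4877
−0.06·log₂(0.06) = 0.2435
−0.12·log₂(0.12) = 0.3671
Sum ≈ 2.6763 → 2.6763 bits.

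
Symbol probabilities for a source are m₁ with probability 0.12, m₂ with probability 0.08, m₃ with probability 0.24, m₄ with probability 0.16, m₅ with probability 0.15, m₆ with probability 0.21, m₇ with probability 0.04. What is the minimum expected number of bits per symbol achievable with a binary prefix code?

2.67 bits/symbol

Repeatedly combine the two least-probable nodes; the expected code length is the sum of the merged weights.
merge 1/25 + 2/25 → 3/25
merge 3/25 + 3/25 → 6/25
merge 3/20 + 4/25 → 31/100
merge 21/100 + 6/25 → 9/20
merge 6/25 + 31/100 → 11/20
merge 9/20 + 11/20 → 1
L = 3/25 + 6/25 + 31/100 + 9/20 + 11/20 + 1 = 267/100 = 2.67 bits/symbol.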